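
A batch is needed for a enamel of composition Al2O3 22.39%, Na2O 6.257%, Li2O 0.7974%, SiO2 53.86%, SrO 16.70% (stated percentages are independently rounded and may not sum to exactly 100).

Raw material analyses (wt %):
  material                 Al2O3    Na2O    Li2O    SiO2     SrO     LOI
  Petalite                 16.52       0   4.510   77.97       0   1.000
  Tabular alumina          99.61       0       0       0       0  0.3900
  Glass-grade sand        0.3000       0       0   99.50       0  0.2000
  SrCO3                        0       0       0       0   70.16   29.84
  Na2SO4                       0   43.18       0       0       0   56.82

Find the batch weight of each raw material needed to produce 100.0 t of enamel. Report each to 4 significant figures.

The whole derivation runs at exact precision at each step. Mid-chain values are shown (rounded to 4 significant figures) alongside each step — each reported value is rounded only once; derived quantities (LOI, five oxide percentages, glass mass, totals, yield) are re-derived in full precision from the weighed amounts at 100.0 t of glass as they appear in question or answer.
Oxide mass targets, per 100.0 t enamel:
  Al2O3: 22.39% × 100.0 = 22.39 t
  Na2O: 6.257% × 100.0 = 6.257 t
  Li2O: 0.7974% × 100.0 = 0.7974 t
  SiO2: 53.86% × 100.0 = 53.86 t
  SrO: 16.70% × 100.0 = 16.70 t
Sums-versus-targets review using the reported weights, per the basis as stated (sums match the target masses within answer rounding):
  Al2O3: 17.68·0.1652 + 19.42·0.9961 + 40.28·0.003000 = 22.39 t (target 22.39 t)
  Na2O: 14.49·0.4318 = 6.257 t (target 6.257 t)
  Li2O: 17.68·0.04510 = 0.7974 t (target 0.7974 t)
  SiO2: 17.68·0.7797 + 40.28·0.9950 = 53.86 t (target 53.86 t)
  SrO: 23.80·0.7016 = 16.70 t (target 16.70 t)
Mass balance on the glass: total charge less LOI = 100.0 t (the targets, summed, come to 100.0 t; with the basis standing at 100.0 t — differing by rounding only).
Whole-batch sum: Σ batch = 115.7 t; ignition loss, Σ(batch × LOI) = 15.67 t; glass ÷ batch gives a yield of 86.45%.

Batch per 100.0 t enamel:
  Petalite: 17.68 t
  Tabular alumina: 19.42 t
  Glass-grade sand: 40.28 t
  SrCO3: 23.80 t
  Na2SO4: 14.49 t
Total batch = 115.7 t; LOI loss = 15.67 t; yield = 86.45%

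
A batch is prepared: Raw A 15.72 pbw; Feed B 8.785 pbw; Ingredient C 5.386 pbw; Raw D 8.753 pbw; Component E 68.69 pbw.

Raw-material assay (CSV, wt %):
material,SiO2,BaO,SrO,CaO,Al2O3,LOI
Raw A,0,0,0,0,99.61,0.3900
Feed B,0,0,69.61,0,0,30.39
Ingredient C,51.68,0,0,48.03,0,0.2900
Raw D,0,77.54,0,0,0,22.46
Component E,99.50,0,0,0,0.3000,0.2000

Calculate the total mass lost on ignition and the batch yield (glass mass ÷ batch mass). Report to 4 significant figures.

Values along the way appear rounded to four significant digits on the page. Every computation runs at full precision all the way through — exactly one rounding is applied to each reported result — derived quantities (net glass mass, ignition loss, the yield, five oxide percentages, the totals) are computed using the weight values for 102.5 pbw of glass at full float precision, precisely as stated by the question or the answer.
Per-material ignition loss:
  Raw A: 15.72 × 0.003900 = 0.06131 pbw
  Feed B: 8.785 × 0.3039 = 2.670 pbw
  Ingredient C: 5.386 × 0.002900 = 0.01562 pbw
  Raw D: 8.753 × 0.2246 = 1.966 pbw
  Component E: 68.69 × 0.002000 = 0.1374 pbw
Total LOI = 4.850 pbw
Glass = batch − LOI = 107.3 − 4.850 = 102.5 pbw

LOI loss = 4.850 pbw; glass = 102.5 pbw; yield = 95.48%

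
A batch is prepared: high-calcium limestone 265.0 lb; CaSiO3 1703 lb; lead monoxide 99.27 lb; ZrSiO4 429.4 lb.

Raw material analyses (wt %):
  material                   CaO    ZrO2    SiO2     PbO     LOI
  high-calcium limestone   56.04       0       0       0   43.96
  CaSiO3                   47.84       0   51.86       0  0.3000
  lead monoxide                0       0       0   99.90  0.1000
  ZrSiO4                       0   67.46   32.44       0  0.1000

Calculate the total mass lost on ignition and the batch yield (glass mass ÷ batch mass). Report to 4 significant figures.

Each numeric step maintains full float precision through every step. In-progress results are shown, with 4-significant-figure rounding, alongside each step — each reported value undergoes a single rounding. Derived quantities are computed starting from the weights for 2375 lb of glass in full float precision (glass mass, ignition loss, the totals, the four compositions, yield) exactly as printed in the problem or answer text.
Per-material ignition loss:
  high-calcium limestone: 265.0 × 0.4396 = 116.5 lb
  CaSiO3: 1703 × 0.003000 = 5.109 lb
  lead monoxide: 99.27 × 0.001000 = 0.09927 lb
  ZrSiO4: 429.4 × 0.001000 = 0.4294 lb
Total LOI = 122.1 lb
Glass = batch − LOI = 2497 − 122.1 = 2375 lb

LOI loss = 122.1 lb; glass = 2375 lb; yield = 95.11%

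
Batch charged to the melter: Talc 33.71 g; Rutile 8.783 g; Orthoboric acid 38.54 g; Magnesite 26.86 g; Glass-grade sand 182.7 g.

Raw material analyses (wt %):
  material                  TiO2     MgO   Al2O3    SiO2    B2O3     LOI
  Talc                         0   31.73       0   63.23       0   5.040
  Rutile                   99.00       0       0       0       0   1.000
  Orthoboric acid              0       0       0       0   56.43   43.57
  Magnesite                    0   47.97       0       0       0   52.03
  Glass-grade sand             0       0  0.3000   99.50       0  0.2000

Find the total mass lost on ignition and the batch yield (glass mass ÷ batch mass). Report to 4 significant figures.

All internal work keeps exact precision at each step — mid-chain values appear rounded to 4 significant figures between the steps. Each reported figure is rounded exactly once; all derived quantities (glass mass, the yield, the totals, five oxide percentages, ignition loss) are carried at exact precision from the batch weights at 257.7 g of glass, precisely as stated by the problem or the answer.
Ignition loss by material:
  Talc: 33.71 × 0.05040 = 1.699 g
  Rutile: 8.783 × 0.01000 = 0.08783 g
  Orthoboric acid: 38.54 × 0.4357 = 16.79 g
  Magnesite: 26.86 × 0.5203 = 13.98 g
  Glass-grade sand: 182.7 × 0.002000 = 0.3654 g
Total LOI = 32.92 g
Glass = batch − LOI = 290.6 − 32.92 = 257.7 g

LOI loss = 32.92 g; glass = 257.7 g; yield = 88.67%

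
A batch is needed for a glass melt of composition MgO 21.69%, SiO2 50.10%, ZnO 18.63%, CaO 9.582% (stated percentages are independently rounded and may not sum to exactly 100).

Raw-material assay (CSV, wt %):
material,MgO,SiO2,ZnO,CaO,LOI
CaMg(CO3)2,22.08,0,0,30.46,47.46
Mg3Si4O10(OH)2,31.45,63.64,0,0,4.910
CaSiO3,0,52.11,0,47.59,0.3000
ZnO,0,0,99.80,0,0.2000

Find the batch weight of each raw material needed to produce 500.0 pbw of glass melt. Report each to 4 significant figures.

Values along the way are shown, with 4-significant-digit rounding, when written out. All arithmetic holds full float precision through every step. Each reported result includes exactly one rounding. The derived quantities, which include the totals, the four compositions, ignition loss, net glass mass, yield, are rebuilt in full float precision, as written in the problem or the answer, from the weighed amounts at 500.0 pbw of glass.
The oxide mass targets at 500.0 pbw glass melt:
  MgO: 21.69% × 500.0 = 108.4 pbw
  SiO2: 50.10% × 500.0 = 250.5 pbw
  ZnO: 18.63% × 500.0 = 93.15 pbw
  CaO: 9.582% × 500.0 = 47.91 pbw
Balance tally, oxide-wise, working from each reported weight, for the quoted basis mass (each sum matches its target mass inside rounding margins):
  MgO: 27.44·0.2208 + 325.6·0.3145 = 108.5 pbw (target 108.4 pbw)
  SiO2: 325.6·0.6364 + 83.11·0.5211 = 250.5 pbw (target 250.5 pbw)
  ZnO: 93.34·0.9980 = 93.15 pbw (target 93.15 pbw)
  CaO: 27.44·0.3046 + 83.11·0.4759 = 47.91 pbw (target 47.91 pbw)
Glass-mass bookkeeping: the batch minus its LOI: 500.0 pbw (the targets, summed, come to 500.0 pbw; versus the stated basis of 500.0 pbw — a pure rounding effect).
Batch total: Σ batch = 529.5 pbw; LOI removed, Σ of batch·LOI: 29.45 pbw; yield: glass divided by total = 94.44%.

Batch per 500.0 pbw glass melt:
  CaMg(CO3)2: 27.44 pbw
  Mg3Si4O10(OH)2: 325.6 pbw
  CaSiO3: 83.11 pbw
  ZnO: 93.34 pbw
Total batch = 529.5 pbw; LOI loss = 29.45 pbw; yield = 94.44%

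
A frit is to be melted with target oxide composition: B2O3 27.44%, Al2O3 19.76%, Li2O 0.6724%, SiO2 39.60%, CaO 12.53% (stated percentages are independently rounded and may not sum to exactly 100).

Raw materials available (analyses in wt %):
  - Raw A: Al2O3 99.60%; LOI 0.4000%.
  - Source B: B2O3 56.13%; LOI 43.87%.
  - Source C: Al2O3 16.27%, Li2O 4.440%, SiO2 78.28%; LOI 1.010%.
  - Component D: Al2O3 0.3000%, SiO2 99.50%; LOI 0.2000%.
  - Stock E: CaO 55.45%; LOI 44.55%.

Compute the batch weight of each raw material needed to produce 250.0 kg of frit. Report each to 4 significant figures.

Full precision is maintained at every stage; in-progress results are printed with 4-significant-figure rounding as written. Every reported figure receives exactly one rounding. All derived quantities (totals, the yield, LOI, five oxide percentages, glass mass) are re-derived at full precision from the weighed amounts per 250.0 kg of glass, as set out in the problem or answer text.
The oxide mass targets at 250.0 kg frit:
  B2O3: 27.44% × 250.0 = 68.60 kg
  Al2O3: 19.76% × 250.0 = 49.40 kg
  Li2O: 0.6724% × 250.0 = 1.681 kg
  SiO2: 39.60% × 250.0 = 99.00 kg
  CaO: 12.53% × 250.0 = 31.32 kg
Mass-balance tally per oxide with the batch weights as given, on the stated basis (summed amounts equal target values inside rounding margins):
  B2O3: 122.2·0.5613 = 68.59 kg (target 68.60 kg)
  Al2O3: 43.20·0.9960 + 37.86·0.1627 + 69.71·0.003000 = 49.40 kg (target 49.40 kg)
  Li2O: 37.86·0.04440 = 1.681 kg (target 1.681 kg)
  SiO2: 37.86·0.7828 + 69.71·0.9950 = 99.00 kg (target 99.00 kg)
  CaO: 56.49·0.5545 = 31.32 kg (target 31.32 kg)
Glass mass check: total charge less LOI = 250.0 kg (the targets, summed, come to 250.0 kg; stated basis 250.0 kg — deltas are rounding alone).
Summing the batch: Σ batch = 329.5 kg; LOI removed, Σ of batch·LOI: 79.47 kg; the yield ratio, glass ÷ batch: 75.88%.

Batch per 250.0 kg frit:
  Raw A: 43.20 kg
  Source B: 122.2 kg
  Source C: 37.86 kg
  Component D: 69.71 kg
  Stock E: 56.49 kg
Total batch = 329.5 kg; LOI loss = 79.47 kg; yield = 75.88%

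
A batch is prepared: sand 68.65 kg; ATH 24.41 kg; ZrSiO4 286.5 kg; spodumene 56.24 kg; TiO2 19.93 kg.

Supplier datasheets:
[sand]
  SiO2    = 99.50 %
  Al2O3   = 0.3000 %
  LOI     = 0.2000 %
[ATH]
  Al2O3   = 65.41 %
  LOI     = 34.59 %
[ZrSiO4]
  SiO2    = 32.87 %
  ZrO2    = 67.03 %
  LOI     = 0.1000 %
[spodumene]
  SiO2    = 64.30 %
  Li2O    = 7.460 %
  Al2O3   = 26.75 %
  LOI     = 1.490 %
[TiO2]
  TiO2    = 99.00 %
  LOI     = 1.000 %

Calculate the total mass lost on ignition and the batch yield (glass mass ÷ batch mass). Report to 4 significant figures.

Intermediates are displayed rounded to four significant digits within the worked lines — the working math carries full precision from first step to last; each reported number includes exactly one rounding; the derived quantities (ignition loss, totals, glass mass, the yield, the five compositions) are carried in exact precision using the weight values for 445.8 kg of glass, as they appear in the question or the answer.
Loss on ignition, line by line:
  sand: 68.65 × 0.002000 = 0.1373 kg
  ATH: 24.41 × 0.3459 = 8.443 kg
  ZrSiO4: 286.5 × 0.001000 = 0.2865 kg
  spodumene: 56.24 × 0.01490 = 0.8380 kg
  TiO2: 19.93 × 0.01000 = 0.1993 kg
Total LOI = 9.904 kg
Glass = batch − LOI = 455.7 − 9.904 = 445.8 kg

LOI loss = 9.904 kg; glass = 445.8 kg; yield = 97.83%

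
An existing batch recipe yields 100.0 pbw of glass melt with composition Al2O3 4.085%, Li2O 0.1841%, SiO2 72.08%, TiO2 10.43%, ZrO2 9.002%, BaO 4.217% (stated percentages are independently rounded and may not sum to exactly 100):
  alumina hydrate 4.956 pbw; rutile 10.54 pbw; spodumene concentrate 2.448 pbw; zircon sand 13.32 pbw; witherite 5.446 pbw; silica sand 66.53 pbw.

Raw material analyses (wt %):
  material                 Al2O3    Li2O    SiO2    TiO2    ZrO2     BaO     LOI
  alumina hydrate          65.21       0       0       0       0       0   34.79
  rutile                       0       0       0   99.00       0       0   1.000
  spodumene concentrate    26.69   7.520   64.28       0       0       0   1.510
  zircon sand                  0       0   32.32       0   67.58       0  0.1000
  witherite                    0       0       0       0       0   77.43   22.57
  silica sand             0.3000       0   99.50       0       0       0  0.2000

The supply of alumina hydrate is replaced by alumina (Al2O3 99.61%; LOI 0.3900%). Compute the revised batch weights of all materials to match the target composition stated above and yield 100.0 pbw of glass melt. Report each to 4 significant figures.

Revised batch per 100.0 pbw glass melt:
  alumina: 3.245 pbw
  rutile: 10.54 pbw
  spodumene concentrate: 2.448 pbw
  zircon sand: 13.32 pbw
  witherite: 5.446 pbw
  silica sand: 66.53 pbw
Total batch = 101.5 pbw; LOI loss = 1.531 pbw

All arithmetic maintains exact precision through every step. Values along the way are printed, rounded to four significant digits, across the worked steps; every reported number is rounded just once — the derived quantities (the yield, ignition loss, glass mass, six oxide percentages, the totals) are carried from the batch weights per 100.0 pbw of glass at exact precision exactly as shown in problem or answer.
Oxide mass targets, per 100.0 pbw glass melt:
  Al2O3: 4.085% × 100.0 = 4.085 pbw
  Li2O: 0.1841% × 100.0 = 0.1841 pbw
  SiO2: 72.08% × 100.0 = 72.08 pbw
  TiO2: 10.43% × 100.0 = 10.43 pbw
  ZrO2: 9.002% × 100.0 = 9.002 pbw
  BaO: 4.217% × 100.0 = 4.217 pbw
Balance tally, oxide-wise, using the reported weights, for the quoted basis mass (summed amounts equal target values once rounding is allowed for):
  Al2O3: 3.245·0.9961 + 2.448·0.2669 + 66.53·0.003000 = 4.085 pbw (target 4.085 pbw)
  Li2O: 2.448·0.07520 = 0.1841 pbw (target 0.1841 pbw)
  SiO2: 2.448·0.6428 + 13.32·0.3232 + 66.53·0.9950 = 72.08 pbw (target 72.08 pbw)
  TiO2: 10.54·0.9900 = 10.43 pbw (target 10.43 pbw)
  ZrO2: 13.32·0.6758 = 9.002 pbw (target 9.002 pbw)
  BaO: 5.446·0.7743 = 4.217 pbw (target 4.217 pbw)
Auditing the glass mass value: batch Σ − ignition loss = 100.0 pbw (targets for the oxides total 100.0 pbw; against the stated basis, 100.0 pbw — deltas are rounding alone).
Batch grand total — Σ batch = 101.5 pbw; LOI loss = Σ batch·LOI = 1.531 pbw; yield = glass ÷ total batch = 98.49%.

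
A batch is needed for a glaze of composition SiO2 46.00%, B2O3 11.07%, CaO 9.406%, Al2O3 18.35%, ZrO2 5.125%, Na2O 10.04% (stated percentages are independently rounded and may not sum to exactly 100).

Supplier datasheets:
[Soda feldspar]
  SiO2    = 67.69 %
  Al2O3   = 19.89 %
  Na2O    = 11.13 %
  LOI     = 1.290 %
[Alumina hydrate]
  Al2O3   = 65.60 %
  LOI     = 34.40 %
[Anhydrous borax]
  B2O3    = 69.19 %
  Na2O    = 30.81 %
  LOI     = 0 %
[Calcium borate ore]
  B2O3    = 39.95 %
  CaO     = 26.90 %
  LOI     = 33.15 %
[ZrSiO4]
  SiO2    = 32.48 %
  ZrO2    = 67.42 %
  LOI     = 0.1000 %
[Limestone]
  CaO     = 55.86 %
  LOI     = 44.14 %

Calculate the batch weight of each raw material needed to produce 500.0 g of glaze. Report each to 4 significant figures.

The intermediate values are shown with 4-significant-digit rounding when written out; all arithmetic maintains full precision in all steps — each reported value receives exactly one rounding. Derived quantities, including the yield, net glass mass, six oxide percentages, LOI, the totals, are re-derived using the weight values per 500.0 g of glass in full precision, as quoted within either problem or answer.
Target masses of each oxide per 500.0 g glaze:
  SiO2: 46.00% × 500.0 = 230.0 g
  B2O3: 11.07% × 500.0 = 55.35 g
  CaO: 9.406% × 500.0 = 47.03 g
  Al2O3: 18.35% × 500.0 = 91.75 g
  ZrO2: 5.125% × 500.0 = 25.62 g
  Na2O: 10.04% × 500.0 = 50.20 g
Verifying the oxide balance on the weights just shown, per the basis as stated (every target is met by its sum exact up to rounding of places):
  SiO2: 321.5·0.6769 + 38.01·0.3248 = 230.0 g (target 230.0 g)
  B2O3: 46.78·0.6919 + 57.54·0.3995 = 55.35 g (target 55.35 g)
  CaO: 57.54·0.2690 + 56.49·0.5586 = 47.03 g (target 47.03 g)
  Al2O3: 321.5·0.1989 + 42.37·0.6560 = 91.74 g (target 91.75 g)
  ZrO2: 38.01·0.6742 = 25.63 g (target 25.62 g)
  Na2O: 321.5·0.1113 + 46.78·0.3081 = 50.20 g (target 50.20 g)
Glass-mass bookkeeping: net batch after ignition = 499.9 g (oxide target masses add up to 500.0 g; versus the stated basis of 500.0 g — gaps are rounding artifacts).
Whole-batch sum: Σ batch = 562.7 g; ignition loss, Σ(batch × LOI) = 62.77 g; as yield: glass ÷ batch → 88.84%.

Batch per 500.0 g glaze:
  Soda feldspar: 321.5 g
  Alumina hydrate: 42.37 g
  Anhydrous borax: 46.78 g
  Calcium borate ore: 57.54 g
  ZrSiO4: 38.01 g
  Limestone: 56.49 g
Total batch = 562.7 g; LOI loss = 62.77 g; yield = 88.84%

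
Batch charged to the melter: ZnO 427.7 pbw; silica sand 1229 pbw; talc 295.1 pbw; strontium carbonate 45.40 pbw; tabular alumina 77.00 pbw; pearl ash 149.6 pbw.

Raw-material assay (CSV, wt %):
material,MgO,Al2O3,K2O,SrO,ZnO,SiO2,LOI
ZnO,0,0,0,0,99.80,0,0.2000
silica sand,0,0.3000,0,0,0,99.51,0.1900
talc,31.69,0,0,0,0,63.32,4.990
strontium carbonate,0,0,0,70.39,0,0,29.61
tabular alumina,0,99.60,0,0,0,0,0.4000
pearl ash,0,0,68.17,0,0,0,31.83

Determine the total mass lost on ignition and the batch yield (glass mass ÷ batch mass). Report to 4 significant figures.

LOI loss = 79.28 pbw; glass = 2145 pbw; yield = 96.43%

Working values are rounded off to 4 significant digits when quoted. All arithmetic runs at exact precision from first step to last — each reported value is rounded exactly once; all derived quantities, which include the six compositions, LOI, the totals, glass mass, the yield, are re-derived at full float precision, as given in question or answer, using the weight values per 2145 pbw of glass.
LOI of each material in turn:
  ZnO: 427.7 × 0.002000 = 0.8554 pbw
  silica sand: 1229 × 0.001900 = 2.335 pbw
  talc: 295.1 × 0.04990 = 14.73 pbw
  strontium carbonate: 45.40 × 0.2961 = 13.44 pbw
  tabular alumina: 77.00 × 0.004000 = 0.3080 pbw
  pearl ash: 149.6 × 0.3183 = 47.62 pbw
Total LOI = 79.28 pbw
Glass = batch − LOI = 2224 − 79.28 = 2145 pbw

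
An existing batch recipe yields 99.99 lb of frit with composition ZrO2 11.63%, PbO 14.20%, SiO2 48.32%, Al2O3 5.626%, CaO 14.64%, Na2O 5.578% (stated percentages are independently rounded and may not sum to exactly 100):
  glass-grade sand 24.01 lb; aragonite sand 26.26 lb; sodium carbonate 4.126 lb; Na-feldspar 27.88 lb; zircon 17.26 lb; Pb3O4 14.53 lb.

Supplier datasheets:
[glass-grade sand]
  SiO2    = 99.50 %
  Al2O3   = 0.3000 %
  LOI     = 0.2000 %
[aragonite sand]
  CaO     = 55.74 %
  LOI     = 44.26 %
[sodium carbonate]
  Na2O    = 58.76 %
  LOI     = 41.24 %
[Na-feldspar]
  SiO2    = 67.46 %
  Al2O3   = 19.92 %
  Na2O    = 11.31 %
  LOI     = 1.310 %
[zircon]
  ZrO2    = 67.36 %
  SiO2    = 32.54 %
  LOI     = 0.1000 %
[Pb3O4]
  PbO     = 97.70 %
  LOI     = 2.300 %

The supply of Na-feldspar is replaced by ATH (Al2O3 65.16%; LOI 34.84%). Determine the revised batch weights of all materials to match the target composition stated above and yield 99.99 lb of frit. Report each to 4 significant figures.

Revised batch per 99.99 lb frit:
  glass-grade sand: 42.91 lb
  aragonite sand: 26.26 lb
  sodium carbonate: 9.492 lb
  ATH: 8.436 lb
  zircon: 17.26 lb
  Pb3O4: 14.53 lb
Total batch = 118.9 lb; LOI loss = 18.91 lb

The working math holds full precision throughout. Mid-chain values appear rounded to 4 significant digits when written out; each reported value takes exactly one rounding — derived quantities (the yield, six oxide percentages, the totals, LOI, glass mass) are re-derived from the weighed amounts per 99.99 lb of glass at exact precision, exactly as shown in question or answer.
The oxide mass targets at 99.99 lb frit:
  ZrO2: 11.63% × 99.99 = 11.63 lb
  PbO: 14.20% × 99.99 = 14.20 lb
  SiO2: 48.32% × 99.99 = 48.32 lb
  Al2O3: 5.626% × 99.99 = 5.625 lb
  CaO: 14.64% × 99.99 = 14.64 lb
  Na2O: 5.578% × 99.99 = 5.577 lb
Sums-versus-targets review per the reported batch figures, against the basis in use (target by target, the sums agree given rounding of the digits):
  ZrO2: 17.26·0.6736 = 11.63 lb (target 11.63 lb)
  PbO: 14.53·0.9770 = 14.20 lb (target 14.20 lb)
  SiO2: 42.91·0.9950 + 17.26·0.3254 = 48.31 lb (target 48.32 lb)
  Al2O3: 42.91·0.003000 + 8.436·0.6516 = 5.626 lb (target 5.625 lb)
  CaO: 26.26·0.5574 = 14.64 lb (target 14.64 lb)
  Na2O: 9.492·0.5876 = 5.577 lb (target 5.577 lb)
Auditing the glass mass value: net batch after ignition = 99.97 lb (summing oxide targets gives 99.98 lb; the stated basis being 99.99 lb — deltas are rounding alone).
Batch grand total — Σ batch = 118.9 lb; ignition loss, Σ(batch × LOI) = 18.91 lb; yield: glass divided by total = 84.09%.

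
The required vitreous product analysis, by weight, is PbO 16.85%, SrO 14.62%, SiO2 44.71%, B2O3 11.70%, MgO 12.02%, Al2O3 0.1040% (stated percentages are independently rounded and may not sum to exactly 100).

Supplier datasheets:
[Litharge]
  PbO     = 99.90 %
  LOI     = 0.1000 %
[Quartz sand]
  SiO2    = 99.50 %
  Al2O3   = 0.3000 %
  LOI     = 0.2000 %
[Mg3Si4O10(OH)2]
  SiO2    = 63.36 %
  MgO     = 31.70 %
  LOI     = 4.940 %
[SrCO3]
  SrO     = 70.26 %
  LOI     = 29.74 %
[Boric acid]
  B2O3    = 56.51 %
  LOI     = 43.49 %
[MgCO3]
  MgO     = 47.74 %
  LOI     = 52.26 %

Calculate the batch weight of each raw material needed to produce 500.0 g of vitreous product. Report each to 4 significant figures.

Values along the way are displayed rounded to 4 significant figures between the steps — all internal work keeps full float precision at all times — every reported result includes exactly one rounding. All derived quantities, which include totals, the yield, ignition loss, glass mass, six oxide percentages, are recomputed at exact precision, as quoted within either problem or answer, from the batch weights on 500.0 g of glass.
Target masses of each oxide per 500.0 g vitreous product:
  PbO: 16.85% × 500.0 = 84.25 g
  SrO: 14.62% × 500.0 = 73.10 g
  SiO2: 44.71% × 500.0 = 223.6 g
  B2O3: 11.70% × 500.0 = 58.50 g
  MgO: 12.02% × 500.0 = 60.10 g
  Al2O3: 0.1040% × 500.0 = 0.5200 g
Checking each oxide sum per the reported batch figures, relative to the basis at hand (each sum matches its target mass net of answer rounding effects):
  PbO: 84.33·0.9990 = 84.25 g (target 84.25 g)
  SrO: 104.0·0.7026 = 73.07 g (target 73.10 g)
  SiO2: 173.3·0.9950 + 80.62·0.6336 = 223.5 g (target 223.6 g)
  B2O3: 103.5·0.5651 = 58.49 g (target 58.50 g)
  MgO: 80.62·0.3170 + 72.35·0.4774 = 60.10 g (target 60.10 g)
  Al2O3: 173.3·0.003000 = 0.5199 g (target 0.5200 g)
Auditing the glass mass value: whole batch net of LOI = 499.9 g (the targets, summed, come to 500.0 g; basis as stated: 500.0 g — rounding explains the deltas).
Total batch = Σ batch = 618.1 g; LOI loss = Σ batch·LOI = 118.2 g; as yield: glass ÷ batch → 80.88%.

Batch per 500.0 g vitreous product:
  Litharge: 84.33 g
  Quartz sand: 173.3 g
  Mg3Si4O10(OH)2: 80.62 g
  SrCO3: 104.0 g
  Boric acid: 103.5 g
  MgCO3: 72.35 g
Total batch = 618.1 g; LOI loss = 118.2 g; yield = 80.88%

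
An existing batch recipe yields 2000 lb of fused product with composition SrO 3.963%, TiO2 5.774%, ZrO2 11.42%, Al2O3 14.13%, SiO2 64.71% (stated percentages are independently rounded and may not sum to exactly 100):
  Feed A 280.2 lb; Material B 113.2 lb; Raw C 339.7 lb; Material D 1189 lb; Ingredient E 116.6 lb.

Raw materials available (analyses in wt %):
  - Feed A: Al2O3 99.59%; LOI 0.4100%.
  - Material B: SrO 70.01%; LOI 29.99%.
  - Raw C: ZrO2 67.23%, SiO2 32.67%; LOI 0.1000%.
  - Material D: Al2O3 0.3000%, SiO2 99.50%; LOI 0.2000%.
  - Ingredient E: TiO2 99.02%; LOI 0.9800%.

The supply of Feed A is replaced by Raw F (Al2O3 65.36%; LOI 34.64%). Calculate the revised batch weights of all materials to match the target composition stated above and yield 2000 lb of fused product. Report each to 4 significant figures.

Revised batch per 2000 lb fused product:
  Raw F: 426.9 lb
  Material B: 113.2 lb
  Raw C: 339.7 lb
  Material D: 1189 lb
  Ingredient E: 116.6 lb
Total batch = 2185 lb; LOI loss = 185.7 lb

Working values are shown, rounded to four significant figures, in the printout; the working math maintains exact precision through every step — exactly one rounding lands on each reported value. All derived quantities, which include the five compositions, ignition loss, totals, glass mass, the yield, are computed in full precision, as set out in either problem or answer, starting from the weights at 2000 lb of glass.
Per-oxide target masses for 2000 lb fused product:
  SrO: 3.963% × 2000 = 79.26 lb
  TiO2: 5.774% × 2000 = 115.5 lb
  ZrO2: 11.42% × 2000 = 228.4 lb
  Al2O3: 14.13% × 2000 = 282.6 lb
  SiO2: 64.71% × 2000 = 1294 lb
Verifying the oxide balance using the reported weights, per the basis as stated (every target is met by its sum given rounding of the digits):
  SrO: 113.2·0.7001 = 79.25 lb (target 79.26 lb)
  TiO2: 116.6·0.9902 = 115.5 lb (target 115.5 lb)
  ZrO2: 339.7·0.6723 = 228.4 lb (target 228.4 lb)
  Al2O3: 426.9·0.6536 + 1189·0.003000 = 282.6 lb (target 282.6 lb)
  SiO2: 339.7·0.3267 + 1189·0.9950 = 1294 lb (target 1294 lb)
Auditing the glass mass value: batch total minus LOI = 2000 lb (the targets, summed, come to 2000 lb; versus the stated basis of 2000 lb — deltas are rounding alone).
Total batch = Σ batch = 2185 lb; LOI removed, Σ of batch·LOI: 185.7 lb; yield = glass ÷ total batch = 91.50%.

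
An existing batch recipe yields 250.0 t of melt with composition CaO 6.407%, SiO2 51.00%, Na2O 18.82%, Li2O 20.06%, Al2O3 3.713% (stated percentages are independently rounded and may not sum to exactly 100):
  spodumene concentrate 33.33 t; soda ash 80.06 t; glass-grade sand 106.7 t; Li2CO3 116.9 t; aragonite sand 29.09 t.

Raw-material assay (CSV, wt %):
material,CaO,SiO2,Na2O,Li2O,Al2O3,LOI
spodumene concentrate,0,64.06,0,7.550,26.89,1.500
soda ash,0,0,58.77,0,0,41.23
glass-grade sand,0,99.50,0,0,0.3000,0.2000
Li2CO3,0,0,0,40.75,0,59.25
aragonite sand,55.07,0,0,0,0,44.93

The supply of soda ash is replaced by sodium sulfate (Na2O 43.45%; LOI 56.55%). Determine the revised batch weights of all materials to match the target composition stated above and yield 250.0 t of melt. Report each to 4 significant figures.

Exact precision is kept throughout. The intermediate values are printed rounded to four significant digits between the steps — each reported figure is rounded once only; all derived quantities (net glass mass, the yield, ignition loss, the five compositions, totals) are re-derived in full float precision using the weight values at 250.0 t of glass as set out in question or answer.
Oxide mass targets, per 250.0 t melt:
  CaO: 6.407% × 250.0 = 16.02 t
  SiO2: 51.00% × 250.0 = 127.5 t
  Na2O: 18.82% × 250.0 = 47.05 t
  Li2O: 20.06% × 250.0 = 50.15 t
  Al2O3: 3.713% × 250.0 = 9.282 t
Mass-balance tally per oxide from the weights as reported, on the stated basis (every target is met by its sum given rounding of the digits):
  CaO: 29.09·0.5507 = 16.02 t (target 16.02 t)
  SiO2: 33.33·0.6406 + 106.7·0.9950 = 127.5 t (target 127.5 t)
  Na2O: 108.3·0.4345 = 47.06 t (target 47.05 t)
  Li2O: 33.33·0.07550 + 116.9·0.4075 = 50.15 t (target 50.15 t)
  Al2O3: 33.33·0.2689 + 106.7·0.003000 = 9.283 t (target 9.282 t)
The glass-mass cross-check: batch Σ − ignition loss = 250.0 t (the Σ of target masses is 250.0 t; against the stated basis, 250.0 t — any gap is answer rounding).
Adding the batch up: Σ batch = 394.3 t; LOI removed, Σ of batch·LOI: 144.3 t; yield: glass divided by total = 63.41%.

Revised batch per 250.0 t melt:
  spodumene concentrate: 33.33 t
  sodium sulfate: 108.3 t
  glass-grade sand: 106.7 t
  Li2CO3: 116.9 t
  aragonite sand: 29.09 t
Total batch = 394.3 t; LOI loss = 144.3 t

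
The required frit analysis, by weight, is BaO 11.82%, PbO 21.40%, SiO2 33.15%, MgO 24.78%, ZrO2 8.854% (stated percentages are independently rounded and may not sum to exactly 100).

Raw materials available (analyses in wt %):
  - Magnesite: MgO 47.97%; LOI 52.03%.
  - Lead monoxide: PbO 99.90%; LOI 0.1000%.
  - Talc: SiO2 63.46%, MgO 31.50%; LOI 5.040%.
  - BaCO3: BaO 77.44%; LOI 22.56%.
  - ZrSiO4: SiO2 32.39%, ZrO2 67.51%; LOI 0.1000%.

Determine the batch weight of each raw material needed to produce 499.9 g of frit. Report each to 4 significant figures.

Batch per 499.9 g frit:
  Magnesite: 108.7 g
  Lead monoxide: 107.1 g
  Talc: 227.7 g
  BaCO3: 76.30 g
  ZrSiO4: 65.56 g
Total batch = 585.4 g; LOI loss = 85.42 g; yield = 85.41%

Mid-chain values are shown (rounded to 4 significant digits) when written out. Every computation keeps exact precision through every step — every reported figure is rounded once only — all derived quantities, including the five compositions, totals, LOI, net glass mass, the yield, are recomputed using the weight values per 499.9 g of glass at full float precision as written in the problem or the answer.
The oxide mass targets at 499.9 g frit:
  BaO: 11.82% × 499.9 = 59.09 g
  PbO: 21.40% × 499.9 = 107.0 g
  SiO2: 33.15% × 499.9 = 165.7 g
  MgO: 24.78% × 499.9 = 123.9 g
  ZrO2: 8.854% × 499.9 = 44.26 g
Oxide-by-oxide audit with the batch weights as given, versus the basis set out (summed amounts equal target values given rounding of the digits):
  BaO: 76.30·0.7744 = 59.09 g (target 59.09 g)
  PbO: 107.1·0.9990 = 107.0 g (target 107.0 g)
  SiO2: 227.7·0.6346 + 65.56·0.3239 = 165.7 g (target 165.7 g)
  MgO: 108.7·0.4797 + 227.7·0.3150 = 123.9 g (target 123.9 g)
  ZrO2: 65.56·0.6751 = 44.26 g (target 44.26 g)
Glass-mass bookkeeping: batch total minus LOI = 499.9 g (the Σ of target masses is 499.9 g; the stated basis being 499.9 g — any gap is answer rounding).
Batch total: Σ batch = 585.4 g; the LOI term Σ batch·LOI equals 85.42 g; as yield: glass ÷ batch → 85.41%.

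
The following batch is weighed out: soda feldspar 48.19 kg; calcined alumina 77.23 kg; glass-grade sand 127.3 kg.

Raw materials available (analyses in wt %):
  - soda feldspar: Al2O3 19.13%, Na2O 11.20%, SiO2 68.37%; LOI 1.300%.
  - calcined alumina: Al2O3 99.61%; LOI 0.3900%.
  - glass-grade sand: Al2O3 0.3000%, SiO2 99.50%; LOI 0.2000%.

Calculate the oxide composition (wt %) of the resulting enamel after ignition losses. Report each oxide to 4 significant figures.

Glass mass = 251.5 kg (batch 252.7 − LOI 1.182).
Composition: Al2O3 34.40%, Na2O 2.146%, SiO2 63.45%

Rounding to 4 significant digits extends to each mid-chain value as printed. Every computation maintains full float precision in all steps — each reported result takes just one rounding. Derived quantities are recomputed at full float precision (the totals, yield, the three compositions, net glass mass, LOI) starting from the weights on 251.5 kg of glass, as they appear in question or answer.
Oxide masses out of the charge:
  Al2O3: 48.19·0.1913 + 77.23·0.9961 + 127.3·0.003000 = 86.53 kg
  Na2O: 48.19·0.1120 = 5.397 kg
  SiO2: 48.19·0.6837 + 127.3·0.9950 = 159.6 kg
LOI: 48.19·0.01300 + 77.23·0.003900 + 127.3·0.002000 = 1.182 kg
Glass = total batch minus LOI = 252.7 − 1.182 = 251.5 kg (= Σ oxide masses)
oxide / glass × 100 gives the wt %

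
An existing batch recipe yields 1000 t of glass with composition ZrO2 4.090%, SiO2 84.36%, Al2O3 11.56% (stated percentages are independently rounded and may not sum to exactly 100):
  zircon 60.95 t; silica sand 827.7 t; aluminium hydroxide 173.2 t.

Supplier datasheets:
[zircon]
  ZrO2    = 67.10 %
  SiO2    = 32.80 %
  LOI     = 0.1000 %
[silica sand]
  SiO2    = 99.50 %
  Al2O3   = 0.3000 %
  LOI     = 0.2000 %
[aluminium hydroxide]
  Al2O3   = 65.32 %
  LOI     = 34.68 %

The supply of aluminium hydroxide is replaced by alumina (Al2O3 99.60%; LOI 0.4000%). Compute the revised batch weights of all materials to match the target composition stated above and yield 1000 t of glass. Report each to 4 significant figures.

Revised batch per 1000 t glass:
  zircon: 60.95 t
  silica sand: 827.7 t
  alumina: 113.6 t
Total batch = 1002 t; LOI loss = 2.171 t

Each numeric step carries full float precision throughout. Working values are shown with 4-significant-digit rounding alongside each step — exactly one rounding goes into each reported value; derived quantities are carried at exact precision (three oxide percentages, totals, LOI, net glass mass, the yield) starting from the weights for 1000 t of glass, precisely as stated by question or answer.
Oxide mass targets, per 1000 t glass:
  ZrO2: 4.090% × 1000 = 40.90 t
  SiO2: 84.36% × 1000 = 843.6 t
  Al2O3: 11.56% × 1000 = 115.6 t
Mass-balance tally per oxide using the reported weights, under the basis named above (oxide sums agree with the targets inside rounding margins):
  ZrO2: 60.95·0.6710 = 40.90 t (target 40.90 t)
  SiO2: 60.95·0.3280 + 827.7·0.9950 = 843.6 t (target 843.6 t)
  Al2O3: 827.7·0.003000 + 113.6·0.9960 = 115.6 t (target 115.6 t)
Consistency of the glass mass: Σ batch − LOI loss = 1000 t (targets for the oxides total 1000 t; versus the stated basis of 1000 t — a pure rounding effect).
Total batch = Σ batch = 1002 t; Σ batch·LOI gives LOI loss = 2.171 t; yield, glass over the total, = 99.78%.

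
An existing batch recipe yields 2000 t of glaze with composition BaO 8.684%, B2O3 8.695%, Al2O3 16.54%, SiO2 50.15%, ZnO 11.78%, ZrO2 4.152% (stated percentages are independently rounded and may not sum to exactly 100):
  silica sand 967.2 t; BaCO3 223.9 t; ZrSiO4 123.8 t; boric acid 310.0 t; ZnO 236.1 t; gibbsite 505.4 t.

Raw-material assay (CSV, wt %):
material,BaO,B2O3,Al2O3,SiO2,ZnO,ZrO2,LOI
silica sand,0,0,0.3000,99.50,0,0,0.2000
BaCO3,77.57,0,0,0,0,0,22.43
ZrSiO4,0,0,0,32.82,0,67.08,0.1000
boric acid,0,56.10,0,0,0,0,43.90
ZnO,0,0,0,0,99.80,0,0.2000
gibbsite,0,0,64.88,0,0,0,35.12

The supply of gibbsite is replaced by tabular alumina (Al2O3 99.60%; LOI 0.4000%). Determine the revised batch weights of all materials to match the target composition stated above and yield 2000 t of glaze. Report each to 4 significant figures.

The intermediate values are displayed, rounded to four significant digits, when written out. All internal work carries exact precision at all times. Every reported result takes exactly one rounding; derived quantities, which include ignition loss, yield, the totals, six oxide percentages, glass mass, are carried at full float precision, exactly as shown in the question or the answer, using the weight values for 2000 t of glass.
Per-oxide target masses for 2000 t glaze:
  BaO: 8.684% × 2000 = 173.7 t
  B2O3: 8.695% × 2000 = 173.9 t
  Al2O3: 16.54% × 2000 = 330.8 t
  SiO2: 50.15% × 2000 = 1003 t
  ZnO: 11.78% × 2000 = 235.6 t
  ZrO2: 4.152% × 2000 = 83.04 t
Balance tally, oxide-wise, working from each reported weight, versus the basis set out (every target is met by its sum exact up to rounding of places):
  BaO: 223.9·0.7757 = 173.7 t (target 173.7 t)
  B2O3: 310.0·0.5610 = 173.9 t (target 173.9 t)
  Al2O3: 967.2·0.003000 + 329.2·0.9960 = 330.8 t (target 330.8 t)
  SiO2: 967.2·0.9950 + 123.8·0.3282 = 1003 t (target 1003 t)
  ZnO: 236.1·0.9980 = 235.6 t (target 235.6 t)
  ZrO2: 123.8·0.6708 = 83.05 t (target 83.04 t)
Consistency of the glass mass: the batch minus its LOI: 2000 t (targets for the oxides total 2000 t; against the stated basis, 2000 t — any gap is answer rounding).
Whole-batch sum: Σ batch = 2190 t; Σ batch·LOI gives LOI loss = 190.2 t; glass ÷ batch gives a yield of 91.32%.

Revised batch per 2000 t glaze:
  silica sand: 967.2 t
  BaCO3: 223.9 t
  ZrSiO4: 123.8 t
  boric acid: 310.0 t
  ZnO: 236.1 t
  tabular alumina: 329.2 t
Total batch = 2190 t; LOI loss = 190.2 t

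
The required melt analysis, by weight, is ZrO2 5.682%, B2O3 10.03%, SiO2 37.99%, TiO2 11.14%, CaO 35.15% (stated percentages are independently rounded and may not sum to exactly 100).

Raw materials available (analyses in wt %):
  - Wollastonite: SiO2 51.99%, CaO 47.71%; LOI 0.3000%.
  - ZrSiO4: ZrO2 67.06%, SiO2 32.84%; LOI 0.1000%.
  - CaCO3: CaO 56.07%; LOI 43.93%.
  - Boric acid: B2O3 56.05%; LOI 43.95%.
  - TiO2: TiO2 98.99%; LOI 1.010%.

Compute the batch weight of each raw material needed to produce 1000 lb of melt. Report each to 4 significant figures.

Batch per 1000 lb melt:
  Wollastonite: 677.2 lb
  ZrSiO4: 84.73 lb
  CaCO3: 50.67 lb
  Boric acid: 178.9 lb
  TiO2: 112.5 lb
Total batch = 1104 lb; LOI loss = 104.1 lb; yield = 90.57%

All internal work maintains full float precision in every operation. Working values are rounded off to 4 significant digits when displayed — each reported value takes just one rounding — all derived quantities (yield, glass mass, the totals, the five compositions, ignition loss) are re-derived from the batch weights per 1000 lb of glass in full precision as they appear in the question or the answer.
Per-oxide target masses for 1000 lb melt:
  ZrO2: 5.682% × 1000 = 56.82 lb
  B2O3: 10.03% × 1000 = 100.3 lb
  SiO2: 37.99% × 1000 = 379.9 lb
  TiO2: 11.14% × 1000 = 111.4 lb
  CaO: 35.15% × 1000 = 351.5 lb
A balance pass over the oxides, applying the batch weights above, relative to the basis at hand (target by target, the sums agree within answer rounding):
  ZrO2: 84.73·0.6706 = 56.82 lb (target 56.82 lb)
  B2O3: 178.9·0.5605 = 100.3 lb (target 100.3 lb)
  SiO2: 677.2·0.5199 + 84.73·0.3284 = 379.9 lb (target 379.9 lb)
  TiO2: 112.5·0.9899 = 111.4 lb (target 111.4 lb)
  CaO: 677.2·0.4771 + 50.67·0.5607 = 351.5 lb (target 351.5 lb)
Glass-mass bookkeeping: total charge less LOI = 999.9 lb (oxide target masses add up to 999.9 lb; versus the stated basis of 1000 lb — any gap is answer rounding).
Whole-batch sum: Σ batch = 1104 lb; LOI loss = Σ batch·LOI = 104.1 lb; as yield: glass ÷ batch → 90.57%.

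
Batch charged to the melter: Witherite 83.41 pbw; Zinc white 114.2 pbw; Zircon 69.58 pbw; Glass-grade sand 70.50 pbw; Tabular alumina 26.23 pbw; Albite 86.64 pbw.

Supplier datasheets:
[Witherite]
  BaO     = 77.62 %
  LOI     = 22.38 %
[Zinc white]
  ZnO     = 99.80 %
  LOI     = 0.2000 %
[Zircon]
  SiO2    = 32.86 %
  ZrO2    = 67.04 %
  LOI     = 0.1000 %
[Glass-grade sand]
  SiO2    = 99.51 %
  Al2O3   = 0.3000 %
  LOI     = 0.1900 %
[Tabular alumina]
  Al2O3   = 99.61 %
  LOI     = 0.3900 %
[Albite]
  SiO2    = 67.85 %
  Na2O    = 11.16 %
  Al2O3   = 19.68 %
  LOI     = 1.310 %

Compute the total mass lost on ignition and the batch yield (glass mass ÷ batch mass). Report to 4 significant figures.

LOI loss = 20.34 pbw; glass = 430.2 pbw; yield = 95.49%

All internal work maintains full precision in every operation; mid-chain values are printed with 4-significant-digit rounding as written. Exactly one rounding is applied to every reported number; all derived quantities (LOI, the six compositions, glass mass, the totals, the yield) are recomputed in full precision starting from the weights on 430.2 pbw of glass as quoted within the problem or answer text.
Ignition loss by material:
  Witherite: 83.41 × 0.2238 = 18.67 pbw
  Zinc white: 114.2 × 0.002000 = 0.2284 pbw
  Zircon: 69.58 × 0.001000 = 0.06958 pbw
  Glass-grade sand: 70.50 × 0.001900 = 0.1340 pbw
  Tabular alumina: 26.23 × 0.003900 = 0.1023 pbw
  Albite: 86.64 × 0.01310 = 1.135 pbw
Total LOI = 20.34 pbw
Glass = batch − LOI = 450.6 − 20.34 = 430.2 pbw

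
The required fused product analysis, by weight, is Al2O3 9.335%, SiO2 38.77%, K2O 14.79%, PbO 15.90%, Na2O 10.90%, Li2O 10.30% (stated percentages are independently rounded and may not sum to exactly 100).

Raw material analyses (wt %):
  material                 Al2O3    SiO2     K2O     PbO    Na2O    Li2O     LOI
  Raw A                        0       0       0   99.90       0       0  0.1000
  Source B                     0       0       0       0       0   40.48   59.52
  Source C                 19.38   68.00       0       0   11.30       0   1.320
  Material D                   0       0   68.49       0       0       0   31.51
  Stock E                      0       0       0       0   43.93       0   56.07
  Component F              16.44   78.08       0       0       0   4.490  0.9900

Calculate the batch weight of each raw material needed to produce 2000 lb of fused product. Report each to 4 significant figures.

Batch per 2000 lb fused product:
  Raw A: 318.3 lb
  Source B: 443.5 lb
  Source C: 463.0 lb
  Material D: 431.9 lb
  Stock E: 377.2 lb
  Component F: 589.9 lb
Total batch = 2624 lb; LOI loss = 623.8 lb; yield = 76.22%

All arithmetic carries full precision at each step. Intermediates are printed rounded off to 4 significant digits on the page; a single rounding yields every reported result; the derived quantities (totals, glass mass, the yield, ignition loss, six oxide percentages) are carried at full precision using the weight values at 2000 lb of glass, as they appear in the problem or the answer.
Oxide mass targets, per 2000 lb fused product:
  Al2O3: 9.335% × 2000 = 186.7 lb
  SiO2: 38.77% × 2000 = 775.4 lb
  K2O: 14.79% × 2000 = 295.8 lb
  PbO: 15.90% × 2000 = 318.0 lb
  Na2O: 10.90% × 2000 = 218.0 lb
  Li2O: 10.30% × 2000 = 206.0 lb
A balance pass over the oxides, applying the batch weights above, at the basis given (target by target, the sums agree inside rounding margins):
  Al2O3: 463.0·0.1938 + 589.9·0.1644 = 186.7 lb (target 186.7 lb)
  SiO2: 463.0·0.6800 + 589.9·0.7808 = 775.4 lb (target 775.4 lb)
  K2O: 431.9·0.6849 = 295.8 lb (target 295.8 lb)
  PbO: 318.3·0.9990 = 318.0 lb (target 318.0 lb)
  Na2O: 463.0·0.1130 + 377.2·0.4393 = 218.0 lb (target 218.0 lb)
  Li2O: 443.5·0.4048 + 589.9·0.04490 = 206.0 lb (target 206.0 lb)
Glass-mass bookkeeping: batch total minus LOI = 2000 lb (the Σ of target masses is 2000 lb; the stated basis being 2000 lb — any gap is answer rounding).
Batch total: Σ batch = 2624 lb; Σ batch·LOI gives LOI loss = 623.8 lb; glass ÷ batch gives a yield of 76.22%.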